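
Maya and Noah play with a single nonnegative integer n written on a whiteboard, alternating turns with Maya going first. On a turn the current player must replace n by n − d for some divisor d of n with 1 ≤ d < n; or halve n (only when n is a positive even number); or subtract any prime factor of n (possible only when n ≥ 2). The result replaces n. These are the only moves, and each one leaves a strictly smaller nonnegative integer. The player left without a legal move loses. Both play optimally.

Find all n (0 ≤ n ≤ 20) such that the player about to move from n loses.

0, 1, 4, 9, 14, 20

Work bottom-up. With no move the player to move loses. Otherwise the position is W if at least one move leads to an L position for the opponent, and L if every move leads to a W.
n=0: no move → L
n=1: no move → L
n=2: can move to 0, which is L ⇒ W
n=3: can move to 0, which is L ⇒ W
n=4: moves to 2(W), 3(W); every one is W ⇒ L
n=5: can move to 0, which is L ⇒ W
n=6: can move to 4, which is L ⇒ W
n=7: can move to 0, which is L ⇒ W
n=8: can move to 4, which is L ⇒ W
n=9: moves to 6(W), 8(W); every one is W ⇒ L
n=10: can move to 9, which is L ⇒ W
n=11: can move to 0, which is L ⇒ W
n=12: can move to 9, which is L ⇒ W
n=13: can move to 0, which is L ⇒ W
n=14: moves to 7(W), 12(W), 13(W); every one is W ⇒ L
n=15: can move to 14, which is L ⇒ W
n=16: can move to 14, which is L ⇒ W
n=17: can move to 0, which is L ⇒ W
n=18: can move to 9, which is L ⇒ W
n=19: can move to 0, which is L ⇒ W
n=20: moves to 10(W), 15(W), 16(W), 18(W), 19(W); every one is W ⇒ L
Reading off the rows marked L gives the requested list; there are 6 such values of n.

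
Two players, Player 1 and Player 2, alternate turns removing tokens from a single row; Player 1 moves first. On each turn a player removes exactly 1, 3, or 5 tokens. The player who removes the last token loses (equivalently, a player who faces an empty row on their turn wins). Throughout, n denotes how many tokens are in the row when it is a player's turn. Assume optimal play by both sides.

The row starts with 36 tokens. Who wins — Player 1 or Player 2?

Player 1 wins.

Work bottom-up. With no move the player to move wins. Otherwise the position is W if at least one move leads to an L position for the opponent, and L if every move leads to a W.
n=0: no move; the opponent has just taken the last token and therefore loses → W
n=1: only reaches 0(W), which is W → L
n=2: reaches L-position 1 → W
n=3: only reaches 2(W), 0(W), all W → L
n=4: reaches L-position 3 → W
n=5: only reaches 4(W), 2(W), 0(W), all W → L
n=6: reaches L-position 5 → W
n=7: only reaches 6(W), 4(W), 2(W), all W → L
n=8: reaches L-position 7 → W
n=9: only reaches 8(W), 6(W), 4(W), all W → L
n=10: reaches L-position 9 → W
n=11: only reaches 10(W), 8(W), 6(W), all W → L
n=12: reaches L-position 11 → W
n=13: only reaches 12(W), 10(W), 8(W), all W → L
n=14: reaches L-position 13 → W
n=15: only reaches 14(W), 12(W), 10(W), all W → L
n=16: reaches L-position 15 → W
n=17: only reaches 16(W), 14(W), 12(W), all W → L
n=18: reaches L-position 17 → W
n=19: only reaches 18(W), 16(W), 14(W), all W → L
n=20: reaches L-position 19 → W
n=21: only reaches 20(W), 18(W), 16(W), all W → L
n=22: reaches L-position 21 → W
n=23: only reaches 22(W), 20(W), 18(W), all W → L
n=24: reaches L-position 23 → W
n=25: only reaches 24(W), 22(W), 20(W), all W → L
n=26: reaches L-position 25 → W
n=27: only reaches 26(W), 24(W), 22(W), all W → L
n=28: reaches L-position 27 → W
n=29: only reaches 28(W), 26(W), 24(W), all W → L
n=30: reaches L-position 29 → W
n=31: only reaches 30(W), 28(W), 26(W), all W → L
n=32: reaches L-position 31 → W
n=33: only reaches 32(W), 30(W), 28(W), all W → L
n=34: reaches L-position 33 → W
n=35: only reaches 34(W), 32(W), 30(W), all W → L
n=36: reaches L-position 35 → W
From 36 Player 1 can remove 1, leaving 35, reaching an L position.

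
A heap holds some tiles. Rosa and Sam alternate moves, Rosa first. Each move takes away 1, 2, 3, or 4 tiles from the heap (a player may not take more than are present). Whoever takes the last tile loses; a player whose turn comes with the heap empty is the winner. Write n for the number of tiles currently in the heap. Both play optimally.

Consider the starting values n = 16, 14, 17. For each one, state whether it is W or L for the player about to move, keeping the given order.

16: L, 14: W, 17: W

Work bottom-up. With no move the player to move wins. Otherwise the position is W if at least one move leads to an L position for the opponent, and L if every move leads to a W.
n=0: no move; the opponent has just taken the last tile and therefore loses → W
n=1: only reaches 0(W), which is W → L
n=2: reaches L-position 1 → W
n=3: reaches L-position 1 → W
n=4: reaches L-position 1 → W
n=5: reaches L-position 1 → W
n=6: only reaches 5(W), 4(W), 3(W), 2(W), all W → L
n=7: reaches L-position 6 → W
n=8: reaches L-position 6 → W
n=9: reaches L-position 6 → W
n=10: reaches L-position 6 → W
n=11: only reaches 10(W), 9(W), 8(W), 7(W), all W → L
n=12: reaches L-position 11 → W
n=13: reaches L-position 11 → W
n=14: reaches L-position 11 → W
n=15: reaches L-position 11 → W
n=16: only reaches 15(W), 14(W), 13(W), 12(W), all W → L
n=17: reaches L-position 16 → W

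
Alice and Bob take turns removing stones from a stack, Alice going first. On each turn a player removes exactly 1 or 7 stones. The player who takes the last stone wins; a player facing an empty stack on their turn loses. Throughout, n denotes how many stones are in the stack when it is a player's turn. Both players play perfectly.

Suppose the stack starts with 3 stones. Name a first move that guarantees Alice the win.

Remove 1, leaving 2.

Label each position W (a win for the player to move) or L (a loss). A position with no legal move is L; any other position is W exactly when some move reaches an L, and L when every move reaches a W.
n=0: no move → L
n=1: can move to 0, which is L ⇒ W
n=2: the only move is to 1(W), a W ⇒ L
n=3: can move to 2, which is L ⇒ W
From 3, the L positions reachable in one move are: 2.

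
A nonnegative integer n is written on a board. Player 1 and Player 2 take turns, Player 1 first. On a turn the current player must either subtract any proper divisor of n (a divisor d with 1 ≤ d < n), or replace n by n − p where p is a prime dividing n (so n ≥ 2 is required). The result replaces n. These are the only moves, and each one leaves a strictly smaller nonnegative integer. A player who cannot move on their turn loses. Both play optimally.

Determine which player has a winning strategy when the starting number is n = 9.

Label each position W (a win for the player to move) or L (a loss). A position with no legal move is L; any other position is W exactly when some move reaches an L, and L when every move reaches a W.
n=0: no move → L
n=1: no move → L
n=2: reaches L-position 0 → W
n=3: reaches L-position 0 → W
n=4: only reaches 2(W), 3(W), all W → L
n=5: reaches L-position 0 → W
n=6: reaches L-position 4 → W
n=7: reaches L-position 0 → W
n=8: reaches L-position 4 → W
n=9: only reaches 6(W), 8(W), all W → L
Every move from 9 reaches a W position, so the mover loses.

Player 2 wins.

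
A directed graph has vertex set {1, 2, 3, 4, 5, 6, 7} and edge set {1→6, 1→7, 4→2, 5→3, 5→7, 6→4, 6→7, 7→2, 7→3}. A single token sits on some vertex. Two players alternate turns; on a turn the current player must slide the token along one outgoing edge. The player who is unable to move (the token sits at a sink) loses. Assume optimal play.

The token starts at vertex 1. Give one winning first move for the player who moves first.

Use the standard recursion: the mover loses at a terminal position; elsewhere, the mover wins exactly when some move hands the opponent an L position.
Every edge goes from a vertex to one that appears earlier in the order 2, 3, 7, 4, 6, 5, 1, so processing vertices in that order labels each vertex after all of its successors.
2: no outgoing edge → L
3: no outgoing edge → L
7: →3(L), so W
4: →2(L), so W
6: →4(W), 7(W) — all W, so L
5: →3(L), so W
1: →6(L), so W
From 1, the L positions reachable in one move are: 6.

Move to 6.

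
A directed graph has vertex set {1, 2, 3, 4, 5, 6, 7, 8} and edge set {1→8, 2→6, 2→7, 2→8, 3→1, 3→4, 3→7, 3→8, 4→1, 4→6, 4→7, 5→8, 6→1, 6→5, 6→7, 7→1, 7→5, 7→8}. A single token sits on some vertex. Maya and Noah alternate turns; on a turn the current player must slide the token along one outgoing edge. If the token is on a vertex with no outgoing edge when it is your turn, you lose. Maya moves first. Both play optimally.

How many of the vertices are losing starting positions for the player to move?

2

Work bottom-up. With no move the player to move loses. Otherwise the position is W if at least one move leads to an L position for the opponent, and L if every move leads to a W.
Every edge goes from a vertex to one that appears earlier in the order 8, 5, 1, 7, 6, 2, 4, 3, so processing vertices in that order labels each vertex after all of its successors.
8: no outgoing edge → L
5: reaches L-position 8 → W
1: reaches L-position 8 → W
7: reaches L-position 8 → W
6: only reaches 7(W), 1(W), 5(W), all W → L
2: reaches L-position 6 → W
4: reaches L-position 6 → W
3: reaches L-position 8 → W
The L vertices are 6, 8; that is 2 in all.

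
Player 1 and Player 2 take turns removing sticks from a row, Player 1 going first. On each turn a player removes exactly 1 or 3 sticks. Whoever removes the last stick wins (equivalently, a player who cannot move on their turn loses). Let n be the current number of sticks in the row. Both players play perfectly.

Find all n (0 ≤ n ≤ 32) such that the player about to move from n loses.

Label each position W (a win for the player to move) or L (a loss). A position with no legal move is L; any other position is W exactly when some move reaches an L, and L when every move reaches a W.
n=0: no move → L
n=1: reaches L-position 0 → W
n=2: only reaches 1(W), which is W → L
n=3: reaches L-position 2 → W
n=4: only reaches 3(W), 1(W), all W → L
n=5: reaches L-position 4 → W
n=6: only reaches 5(W), 3(W), all W → L
n=7: reaches L-position 6 → W
n=8: only reaches 7(W), 5(W), all W → L
n=9: reaches L-position 8 → W
n=10: only reaches 9(W), 7(W), all W → L
n=11: reaches L-position 10 → W
n=12: only reaches 11(W), 9(W), all W → L
n=13: reaches L-position 12 → W
n=14: only reaches 13(W), 11(W), all W → L
n=15: reaches L-position 14 → W
n=16: only reaches 15(W), 13(W), all W → L
n=17: reaches L-position 16 → W
n=18: only reaches 17(W), 15(W), all W → L
n=19: reaches L-position 18 → W
n=20: only reaches 19(W), 17(W), all W → L
n=21: reaches L-position 20 → W
n=22: only reaches 21(W), 19(W), all W → L
n=23: reaches L-position 22 → W
n=24: only reaches 23(W), 21(W), all W → L
n=25: reaches L-position 24 → W
n=26: only reaches 25(W), 23(W), all W → L
n=27: reaches L-position 26 → W
n=28: only reaches 27(W), 25(W), all W → L
n=29: reaches L-position 28 → W
n=30: only reaches 29(W), 27(W), all W → L
n=31: reaches L-position 30 → W
n=32: only reaches 31(W), 29(W), all W → L
Reading off the rows marked L gives the requested list; there are 17 such values of n.

0, 2, 4, 6, 8, 10, 12, 14, 16, 18, 20, 22, 24, 26, 28, 30, 32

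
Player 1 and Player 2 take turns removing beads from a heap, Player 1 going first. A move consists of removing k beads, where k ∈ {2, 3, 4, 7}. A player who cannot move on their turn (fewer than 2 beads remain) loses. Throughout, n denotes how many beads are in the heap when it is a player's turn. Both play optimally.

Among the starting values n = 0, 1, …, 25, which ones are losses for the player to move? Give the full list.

Use the standard recursion: the mover loses at a terminal position; elsewhere, the mover wins exactly when some move hands the opponent an L position.
n=0: no move → L
n=1: no move → L
n=2: →0(L), so W
n=3: →1(L), so W
n=4: →1(L), so W
n=5: →1(L), so W
n=6: →4(W), 3(W), 2(W) — all W, so L
n=7: →0(L), so W
n=8: →6(L), so W
n=9: →6(L), so W
n=10: →6(L), so W
n=11: →9(W), 8(W), 7(W), 4(W) — all W, so L
n=12: →10(W), 9(W), 8(W), 5(W) — all W, so L
n=13: →11(L), so W
n=14: →12(L), so W
n=15: →12(L), so W
n=16: →12(L), so W
n=17: →15(W), 14(W), 13(W), 10(W) — all W, so L
n=18: →11(L), so W
n=19: →17(L), so W
n=20: →17(L), so W
n=21: →17(L), so W
n=22: →20(W), 19(W), 18(W), 15(W) — all W, so L
n=23: →21(W), 20(W), 19(W), 16(W) — all W, so L
n=24: →22(L), so W
n=25: →23(L), so W
Reading off the rows marked L gives the requested list; there are 8 such values of n.

0, 1, 6, 11, 12, 17, 22, 23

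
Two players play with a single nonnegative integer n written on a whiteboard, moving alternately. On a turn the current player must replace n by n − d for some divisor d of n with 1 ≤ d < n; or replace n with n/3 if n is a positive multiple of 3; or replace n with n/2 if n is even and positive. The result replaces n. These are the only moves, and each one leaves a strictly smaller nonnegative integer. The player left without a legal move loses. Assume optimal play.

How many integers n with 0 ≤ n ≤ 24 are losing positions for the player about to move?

11

Compute win/loss labels from the base case upward. A position with no move is L. Any other position is W if it can reach an L in one move, else L.
n=0: no move → L
n=1: no move → L
n=2: →1(L), so W
n=3: →1(L), so W
n=4: →2(W), 3(W) — all W, so L
n=5: →4(L), so W
n=6: →4(L), so W
n=7: →6(W) only, which is W, so L
n=8: →4(L), so W
n=9: →3(W), 6(W), 8(W) — all W, so L
n=10: →9(L), so W
n=11: →10(W) only, which is W, so L
n=12: →4(L), so W
n=13: →12(W) only, which is W, so L
n=14: →7(L), so W
n=15: →5(W), 10(W), 12(W), 14(W) — all W, so L
n=16: →15(L), so W
n=17: →16(W) only, which is W, so L
n=18: →9(L), so W
n=19: →18(W) only, which is W, so L
n=20: →15(L), so W
n=21: →7(L), so W
n=22: →11(L), so W
n=23: →22(W) only, which is W, so L
n=24: →23(L), so W
L entries with 0 ≤ n ≤ 24: n = 0, 1, 4, 7, 9, 11, 13, 15, 17, 19, 23; that makes 11.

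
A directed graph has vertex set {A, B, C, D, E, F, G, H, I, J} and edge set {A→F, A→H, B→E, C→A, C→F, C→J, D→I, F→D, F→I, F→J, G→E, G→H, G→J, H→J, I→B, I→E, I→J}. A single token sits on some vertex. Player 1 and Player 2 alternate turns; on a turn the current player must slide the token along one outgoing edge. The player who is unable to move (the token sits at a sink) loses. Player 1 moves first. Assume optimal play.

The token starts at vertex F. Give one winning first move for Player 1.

Use the standard recursion: the mover loses at a terminal position; elsewhere, the mover wins exactly when some move hands the opponent an L position.
Every edge goes from a vertex to one that appears earlier in the order E, J, B, H, I, G, D, F, A, C, so processing vertices in that order labels each vertex after all of its successors.
E: no outgoing edge → L
J: no outgoing edge → L
B: can move to E, which is L ⇒ W
H: can move to J, which is L ⇒ W
I: can move to J, which is L ⇒ W
G: can move to J, which is L ⇒ W
D: the only move is to I(W), a W ⇒ L
F: can move to D, which is L ⇒ W
A: moves to F(W), H(W); every one is W ⇒ L
C: can move to A, which is L ⇒ W
From F, the L positions reachable in one move are: D, J. Any move reaching one of these is winning.

Move to D.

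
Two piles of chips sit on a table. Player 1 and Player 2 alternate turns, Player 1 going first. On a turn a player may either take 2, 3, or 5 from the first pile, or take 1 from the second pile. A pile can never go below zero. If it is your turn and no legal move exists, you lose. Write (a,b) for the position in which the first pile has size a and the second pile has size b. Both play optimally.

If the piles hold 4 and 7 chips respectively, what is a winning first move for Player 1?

Move to (2,7).

Build the W/L table. Terminal = L. A non-terminal position is W if it has a move to some L; otherwise it is L.
No move ever increases a pile, so every position that can arise here has a ≤ 4 and b ≤ 7; it is enough to label the cells with 0 ≤ a ≤ 4 and 0 ≤ b ≤ 7.
Every move lowers a or b (never raises either), so fill the grid row by row in increasing a, and left to right within a row: each cell's successors are then already labelled.
      b=0  b=1  b=2  b=3  b=4  b=5  b=6  b=7
a=0:    L    W    L    W    L    W    L    W
a=1:    L    W    L    W    L    W    L    W
a=2:    W    L    W    L    W    L    W    L
a=3:    W    L    W    L    W    L    W    L
a=4:    W    W    W    W    W    W    W    W
Cells with no legal move (terminal, hence L): (0,0), (1,0).
The remaining L cells, each justified by listing all of its moves:
(0,2): L (sole option (0,1)(W) is W)
(0,4): L (sole option (0,3)(W) is W)
(0,6): L (sole option (0,5)(W) is W)
(1,2): L (sole option (1,1)(W) is W)
(1,4): L (sole option (1,3)(W) is W)
(1,6): L (sole option (1,5)(W) is W)
(2,1): L (options (0,1)(W), (2,0)(W) are all W)
(2,3): L (options (0,3)(W), (2,2)(W) are all W)
(2,5): L (options (0,5)(W), (2,4)(W) are all W)
(2,7): L (options (0,7)(W), (2,6)(W) are all W)
(3,1): L (options (1,1)(W), (0,1)(W), (3,0)(W) are all W)
(3,3): L (options (1,3)(W), (0,3)(W), (3,2)(W) are all W)
(3,5): L (options (1,5)(W), (0,5)(W), (3,4)(W) are all W)
(3,7): L (options (1,7)(W), (0,7)(W), (3,6)(W) are all W)
Every other cell has at least one move into one of the L cells above, so it is W.
From (4,7), the L positions reachable in one move are: (2,7).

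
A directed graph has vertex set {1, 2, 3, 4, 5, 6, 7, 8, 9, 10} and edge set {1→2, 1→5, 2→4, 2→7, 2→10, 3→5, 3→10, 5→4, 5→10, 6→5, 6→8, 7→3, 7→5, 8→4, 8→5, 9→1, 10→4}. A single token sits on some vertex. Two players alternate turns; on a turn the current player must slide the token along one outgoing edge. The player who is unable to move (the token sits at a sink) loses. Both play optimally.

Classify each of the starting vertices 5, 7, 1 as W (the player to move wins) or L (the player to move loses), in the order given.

5: W, 7: W, 1: L

Label each position W (a win for the player to move) or L (a loss). A position with no legal move is L; any other position is W exactly when some move reaches an L, and L when every move reaches a W.
Every edge goes from a vertex to one that appears earlier in the order 4, 10, 5, 8, 3, 7, 2, 1, 9, 6, so processing vertices in that order labels each vertex after all of its successors.
4: no outgoing edge → L
10: W (go to 4, an L position)
5: W (go to 4, an L position)
8: W (go to 4, an L position)
3: L (options 5(W), 10(W) are all W)
7: W (go to 3, an L position)
2: W (go to 4, an L position)
1: L (options 2(W), 5(W) are all W)
9: W (go to 1, an L position)
6: L (options 8(W), 5(W) are all W)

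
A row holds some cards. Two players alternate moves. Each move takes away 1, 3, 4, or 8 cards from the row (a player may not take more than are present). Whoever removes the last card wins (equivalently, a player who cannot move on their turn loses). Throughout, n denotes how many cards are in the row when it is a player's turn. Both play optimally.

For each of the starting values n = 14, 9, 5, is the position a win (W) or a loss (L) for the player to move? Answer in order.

Build the W/L table. Terminal = L. A non-terminal position is W if it has a move to some L; otherwise it is L.
n=0: no move → L
n=1: reaches L-position 0 → W
n=2: only reaches 1(W), which is W → L
n=3: reaches L-position 2 → W
n=4: reaches L-position 0 → W
n=5: reaches L-position 2 → W
n=6: reaches L-position 2 → W
n=7: only reaches 6(W), 4(W), 3(W), all W → L
n=8: reaches L-position 7 → W
n=9: only reaches 8(W), 6(W), 5(W), 1(W), all W → L
n=10: reaches L-position 9 → W
n=11: reaches L-position 7 → W
n=12: reaches L-position 9 → W
n=13: reaches L-position 9 → W
n=14: only reaches 13(W), 11(W), 10(W), 6(W), all W → L

14: L, 9: L, 5: W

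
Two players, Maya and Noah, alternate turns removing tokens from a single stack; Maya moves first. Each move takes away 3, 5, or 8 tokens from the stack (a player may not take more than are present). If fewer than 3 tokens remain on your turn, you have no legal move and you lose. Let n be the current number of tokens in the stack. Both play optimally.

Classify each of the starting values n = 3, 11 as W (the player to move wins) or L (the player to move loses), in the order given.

Use the standard recursion: the mover loses at a terminal position; elsewhere, the mover wins exactly when some move hands the opponent an L position.
n=0: no move → L
n=1: no move → L
n=2: no move → L
n=3: →0(L), so W
n=4: →1(L), so W
n=5: →2(L), so W
n=6: →1(L), so W
n=7: →2(L), so W
n=8: →0(L), so W
n=9: →1(L), so W
n=10: →2(L), so W
n=11: →8(W), 6(W), 3(W) — all W, so L

3: W, 11: L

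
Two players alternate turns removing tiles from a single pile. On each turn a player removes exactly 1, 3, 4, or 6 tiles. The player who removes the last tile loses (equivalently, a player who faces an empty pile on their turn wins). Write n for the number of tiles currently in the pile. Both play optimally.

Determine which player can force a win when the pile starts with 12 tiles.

The first player wins.

Classify positions by backward induction: terminal positions (no move available) are W. From any other position, the mover wins iff some move reaches an L.
n=0: no move; the opponent has just taken the last tile and therefore loses → W
n=1: L (sole option 0(W) is W)
n=2: W (go to 1, an L position)
n=3: L (options 2(W), 0(W) are all W)
n=4: W (go to 3, an L position)
n=5: W (go to 1, an L position)
n=6: W (go to 3, an L position)
n=7: W (go to 3, an L position)
n=8: L (options 7(W), 5(W), 4(W), 2(W) are all W)
n=9: W (go to 8, an L position)
n=10: L (options 9(W), 7(W), 6(W), 4(W) are all W)
n=11: W (go to 10, an L position)
n=12: W (go to 8, an L position)
From 12 the player to move can remove 4, leaving 8, reaching an L position.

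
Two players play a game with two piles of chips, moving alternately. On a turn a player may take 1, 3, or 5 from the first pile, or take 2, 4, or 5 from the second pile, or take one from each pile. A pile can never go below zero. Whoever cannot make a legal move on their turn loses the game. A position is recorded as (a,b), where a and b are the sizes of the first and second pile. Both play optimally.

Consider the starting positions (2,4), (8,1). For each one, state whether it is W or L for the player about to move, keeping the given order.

Work bottom-up. With no move the player to move loses. Otherwise the position is W if at least one move leads to an L position for the opponent, and L if every move leads to a W.
No move ever increases a pile, so every position that can arise here has a ≤ 8 and b ≤ 4; it is enough to label the cells with 0 ≤ a ≤ 8 and 0 ≤ b ≤ 4.
Every move lowers a or b (never raises either), so fill the grid row by row in increasing a, and left to right within a row: each cell's successors are then already labelled.
      b=0  b=1  b=2  b=3  b=4
a=0:    L    L    W    W    W
a=1:    W    W    W    L    L
a=2:    L    L    W    W    W
a=3:    W    W    W    L    L
a=4:    L    L    W    W    W
a=5:    W    W    W    L    L
a=6:    L    L    W    W    W
a=7:    W    W    W    L    L
a=8:    L    L    W    W    W
Cells with no legal move (terminal, hence L): (0,0), (0,1).
The remaining L cells, each justified by listing all of its moves:
(1,3): L (options (0,3)(W), (1,1)(W), (0,2)(W) are all W)
(1,4): L (options (0,4)(W), (1,2)(W), (1,0)(W), (0,3)(W) are all W)
(2,0): L (sole option (1,0)(W) is W)
(2,1): L (options (1,1)(W), (1,0)(W) are all W)
(3,3): L (options (2,3)(W), (0,3)(W), (3,1)(W), (2,2)(W) are all W)
(3,4): L (options (2,4)(W), (0,4)(W), (3,2)(W), (3,0)(W), (2,3)(W) are all W)
(4,0): L (options (3,0)(W), (1,0)(W) are all W)
(4,1): L (options (3,1)(W), (1,1)(W), (3,0)(W) are all W)
(5,3): L (options (4,3)(W), (2,3)(W), (0,3)(W), (5,1)(W), (4,2)(W) are all W)
(5,4): L (options (4,4)(W), (2,4)(W), (0,4)(W), (5,2)(W), (5,0)(W), (4,3)(W) are all W)
(6,0): L (options (5,0)(W), (3,0)(W), (1,0)(W) are all W)
(6,1): L (options (5,1)(W), (3,1)(W), (1,1)(W), (5,0)(W) are all W)
(7,3): L (options (6,3)(W), (4,3)(W), (2,3)(W), (7,1)(W), (6,2)(W) are all W)
(7,4): L (options (6,4)(W), (4,4)(W), (2,4)(W), (7,2)(W), (7,0)(W), (6,3)(W) are all W)
(8,0): L (options (7,0)(W), (5,0)(W), (3,0)(W) are all W)
(8,1): L (options (7,1)(W), (5,1)(W), (3,1)(W), (7,0)(W) are all W)
Every other cell has at least one move into one of the L cells above, so it is W.
(2,4): the move to (1,4) reaches an L cell, so W
(8,1): one of the L cells justified above, so L

(2,4): W, (8,1): L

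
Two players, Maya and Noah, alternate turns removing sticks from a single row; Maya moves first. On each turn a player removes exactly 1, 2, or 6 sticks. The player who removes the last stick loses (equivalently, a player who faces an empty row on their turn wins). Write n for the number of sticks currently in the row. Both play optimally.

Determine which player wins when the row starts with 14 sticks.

Use the standard recursion: the mover wins at a terminal position; elsewhere, the mover wins exactly when some move hands the opponent an L position.
n=0: no move; the opponent has just taken the last stick and therefore loses → W
n=1: only reaches 0(W), which is W → L
n=2: reaches L-position 1 → W
n=3: reaches L-position 1 → W
n=4: only reaches 3(W), 2(W), all W → L
n=5: reaches L-position 4 → W
n=6: reaches L-position 4 → W
n=7: reaches L-position 1 → W
n=8: only reaches 7(W), 6(W), 2(W), all W → L
n=9: reaches L-position 8 → W
n=10: reaches L-position 8 → W
n=11: only reaches 10(W), 9(W), 5(W), all W → L
n=12: reaches L-position 11 → W
n=13: reaches L-position 11 → W
n=14: reaches L-position 8 → W
From 14 Maya can remove 6, leaving 8, reaching an L position.

Maya wins.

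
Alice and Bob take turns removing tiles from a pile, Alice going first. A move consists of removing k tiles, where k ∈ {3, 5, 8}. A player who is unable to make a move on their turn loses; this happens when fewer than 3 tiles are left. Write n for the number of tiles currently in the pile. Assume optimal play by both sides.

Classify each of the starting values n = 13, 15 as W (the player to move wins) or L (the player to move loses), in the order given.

13: L, 15: W

Compute win/loss labels from the base case upward. A position with no move is L. Any other position is W if it can reach an L in one move, else L.
n=0: no move → L
n=1: no move → L
n=2: no move → L
n=3: can move to 0, which is L ⇒ W
n=4: can move to 1, which is L ⇒ W
n=5: can move to 2, which is L ⇒ W
n=6: can move to 1, which is L ⇒ W
n=7: can move to 2, which is L ⇒ W
n=8: can move to 0, which is L ⇒ W
n=9: can move to 1, which is L ⇒ W
n=10: can move to 2, which is L ⇒ W
n=11: moves to 8(W), 6(W), 3(W); every one is W ⇒ L
n=12: moves to 9(W), 7(W), 4(W); every one is W ⇒ L
n=13: moves to 10(W), 8(W), 5(W); every one is W ⇒ L
n=14: can move to 11, which is L ⇒ W
n=15: can move to 12, which is L ⇒ W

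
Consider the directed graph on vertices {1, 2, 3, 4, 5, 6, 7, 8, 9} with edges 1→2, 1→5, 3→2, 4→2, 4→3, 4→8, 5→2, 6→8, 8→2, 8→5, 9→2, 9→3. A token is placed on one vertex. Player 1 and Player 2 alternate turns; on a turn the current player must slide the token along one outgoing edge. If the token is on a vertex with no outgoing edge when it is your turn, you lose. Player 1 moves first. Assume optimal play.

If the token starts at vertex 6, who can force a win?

Positions with no move are L. A position that does have a move is losing for the player to move precisely when every available move leads to a winning position for the opponent. Fill in the labels:
Every edge goes from a vertex to one that appears earlier in the order 7, 2, 5, 3, 8, 9, 4, 1, 6, so processing vertices in that order labels each vertex after all of its successors.
7: no outgoing edge → L
2: no outgoing edge → L
5: reaches L-position 2 → W
3: reaches L-position 2 → W
8: reaches L-position 2 → W
9: reaches L-position 2 → W
4: reaches L-position 2 → W
1: reaches L-position 2 → W
6: only reaches 8(W), which is W → L
Every move from 6 reaches a W position, so the mover loses.

Player 2 wins.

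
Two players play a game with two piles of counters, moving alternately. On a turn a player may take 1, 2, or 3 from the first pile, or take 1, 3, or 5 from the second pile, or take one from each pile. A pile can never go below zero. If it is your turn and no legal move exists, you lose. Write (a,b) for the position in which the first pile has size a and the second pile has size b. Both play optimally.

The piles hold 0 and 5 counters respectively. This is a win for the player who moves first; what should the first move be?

Move to (0,4).

Build the W/L table. Terminal = L. A non-terminal position is W if it has a move to some L; otherwise it is L.
No move ever increases a pile, so every position that can arise here has a ≤ 0 and b ≤ 5; it is enough to label the cells with 0 ≤ a ≤ 0 and 0 ≤ b ≤ 5.
Every move lowers a or b (never raises either), so fill the grid row by row in increasing a, and left to right within a row: each cell's successors are then already labelled.
      b=0  b=1  b=2  b=3  b=4  b=5
a=0:    L    W    L    W    L    W
Cells with no legal move (terminal, hence L): (0,0).
The remaining L cells, each justified by listing all of its moves:
(0,2): L (sole option (0,1)(W) is W)
(0,4): L (options (0,3)(W), (0,1)(W) are all W)
Every other cell has at least one move into one of the L cells above, so it is W.
From (0,5), the L positions reachable in one move are: (0,4), (0,2), (0,0). Any move reaching one of these is winning.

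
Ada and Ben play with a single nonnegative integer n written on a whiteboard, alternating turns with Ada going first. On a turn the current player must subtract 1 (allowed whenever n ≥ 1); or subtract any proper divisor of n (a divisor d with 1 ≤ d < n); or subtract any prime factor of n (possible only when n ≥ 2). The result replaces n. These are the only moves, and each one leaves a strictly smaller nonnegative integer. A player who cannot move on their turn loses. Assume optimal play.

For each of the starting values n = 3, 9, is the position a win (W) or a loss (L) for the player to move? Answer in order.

3: W, 9: L

Compute win/loss labels from the base case upward. A position with no move is L. Any other position is W if it can reach an L in one move, else L.
n=0: no move → L
n=1: can move to 0, which is L ⇒ W
n=2: can move to 0, which is L ⇒ W
n=3: can move to 0, which is L ⇒ W
n=4: moves to 2(W), 3(W); every one is W ⇒ L
n=5: can move to 0, which is L ⇒ W
n=6: can move to 4, which is L ⇒ W
n=7: can move to 0, which is L ⇒ W
n=8: can move to 4, which is L ⇒ W
n=9: moves to 6(W), 8(W); every one is W ⇒ L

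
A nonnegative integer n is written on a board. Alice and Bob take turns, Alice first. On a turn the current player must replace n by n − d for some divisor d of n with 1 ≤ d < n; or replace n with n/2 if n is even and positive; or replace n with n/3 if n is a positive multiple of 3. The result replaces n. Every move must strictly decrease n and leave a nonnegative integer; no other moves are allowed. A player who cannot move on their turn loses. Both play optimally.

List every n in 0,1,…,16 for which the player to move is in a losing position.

Label each position W (a win for the player to move) or L (a loss). A position with no legal move is L; any other position is W exactly when some move reaches an L, and L when every move reaches a W.
n=0: no move → L
n=1: no move → L
n=2: reaches L-position 1 → W
n=3: reaches L-position 1 → W
n=4: only reaches 2(W), 3(W), all W → L
n=5: reaches L-position 4 → W
n=6: reaches L-position 4 → W
n=7: only reaches 6(W), which is W → L
n=8: reaches L-position 4 → W
n=9: only reaches 3(W), 6(W), 8(W), all W → L
n=10: reaches L-position 9 → W
n=11: only reaches 10(W), which is W → L
n=12: reaches L-position 4 → W
n=13: only reaches 12(W), which is W → L
n=14: reaches L-position 7 → W
n=15: only reaches 5(W), 10(W), 12(W), 14(W), all W → L
n=16: reaches L-position 15 → W
Reading off the rows marked L gives the requested list; there are 8 such values of n.

0, 1, 4, 7, 9, 11, 13, 15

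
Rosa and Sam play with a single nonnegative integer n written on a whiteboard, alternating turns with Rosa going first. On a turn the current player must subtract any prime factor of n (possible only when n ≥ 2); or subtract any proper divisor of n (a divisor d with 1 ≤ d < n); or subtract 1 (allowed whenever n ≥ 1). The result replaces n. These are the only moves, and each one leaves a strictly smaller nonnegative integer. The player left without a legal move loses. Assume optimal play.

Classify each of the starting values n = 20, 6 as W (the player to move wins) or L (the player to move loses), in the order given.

20: L, 6: W

Label each position W (a win for the player to move) or L (a loss). A position with no legal move is L; any other position is W exactly when some move reaches an L, and L when every move reaches a W.
n=0: no move → L
n=1: →0(L), so W
n=2: →0(L), so W
n=3: →0(L), so W
n=4: →2(W), 3(W) — all W, so L
n=5: →0(L), so W
n=6: →4(L), so W
n=7: →0(L), so W
n=8: →4(L), so W
n=9: →6(W), 8(W) — all W, so L
n=10: →9(L), so W
n=11: →0(L), so W
n=12: →9(L), so W
n=13: →0(L), so W
n=14: →7(W), 12(W), 13(W) — all W, so L
n=15: →14(L), so W
n=16: →14(L), so W
n=17: →0(L), so W
n=18: →9(L), so W
n=19: →0(L), so W
n=20: →10(W), 15(W), 16(W), 18(W), 19(W) — all W, so L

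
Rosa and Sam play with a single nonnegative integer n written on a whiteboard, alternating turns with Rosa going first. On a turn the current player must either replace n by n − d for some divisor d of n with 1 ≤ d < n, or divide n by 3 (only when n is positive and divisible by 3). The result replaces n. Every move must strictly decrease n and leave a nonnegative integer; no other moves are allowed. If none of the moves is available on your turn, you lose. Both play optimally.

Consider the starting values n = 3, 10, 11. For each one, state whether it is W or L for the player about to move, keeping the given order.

Build the W/L table. Terminal = L. A non-terminal position is W if it has a move to some L; otherwise it is L.
n=0: no move → L
n=1: no move → L
n=2: →1(L), so W
n=3: →1(L), so W
n=4: →2(W), 3(W) — all W, so L
n=5: →4(L), so W
n=6: →4(L), so W
n=7: →6(W) only, which is W, so L
n=8: →4(L), so W
n=9: →3(W), 6(W), 8(W) — all W, so L
n=10: →9(L), so W
n=11: →10(W) only, which is W, so L

3: W, 10: W, 11: L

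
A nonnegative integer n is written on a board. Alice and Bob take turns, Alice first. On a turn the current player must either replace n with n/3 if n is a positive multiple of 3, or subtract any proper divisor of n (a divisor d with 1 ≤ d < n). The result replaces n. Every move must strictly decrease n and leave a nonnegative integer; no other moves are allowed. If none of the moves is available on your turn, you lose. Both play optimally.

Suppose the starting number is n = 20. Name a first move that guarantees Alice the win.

Move to 15.

Use the standard recursion: the mover loses at a terminal position; elsewhere, the mover wins exactly when some move hands the opponent an L position.
n=0: no move → L
n=1: no move → L
n=2: W (go to 1, an L position)
n=3: W (go to 1, an L position)
n=4: L (options 2(W), 3(W) are all W)
n=5: W (go to 4, an L position)
n=6: W (go to 4, an L position)
n=7: L (sole option 6(W) is W)
n=8: W (go to 4, an L position)
n=9: L (options 3(W), 6(W), 8(W) are all W)
n=10: W (go to 9, an L position)
n=11: L (sole option 10(W) is W)
n=12: W (go to 4, an L position)
n=13: L (sole option 12(W) is W)
n=14: W (go to 7, an L position)
n=15: L (options 5(W), 10(W), 12(W), 14(W) are all W)
n=16: W (go to 15, an L position)
n=17: L (sole option 16(W) is W)
n=18: W (go to 9, an L position)
n=19: L (sole option 18(W) is W)
n=20: W (go to 15, an L position)
From 20, the L positions reachable in one move are: 15, 19. Any move reaching one of these is winning.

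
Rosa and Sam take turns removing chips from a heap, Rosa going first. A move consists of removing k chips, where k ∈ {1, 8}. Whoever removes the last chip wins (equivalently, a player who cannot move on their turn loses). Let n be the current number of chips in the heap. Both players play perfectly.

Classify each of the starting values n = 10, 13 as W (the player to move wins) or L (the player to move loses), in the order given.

10: W, 13: L

Use the standard recursion: the mover loses at a terminal position; elsewhere, the mover wins exactly when some move hands the opponent an L position.
n=0: no move → L
n=1: reaches L-position 0 → W
n=2: only reaches 1(W), which is W → L
n=3: reaches L-position 2 → W
n=4: only reaches 3(W), which is W → L
n=5: reaches L-position 4 → W
n=6: only reaches 5(W), which is W → L
n=7: reaches L-position 6 → W
n=8: reaches L-position 0 → W
n=9: only reaches 8(W), 1(W), all W → L
n=10: reaches L-position 9 → W
n=11: only reaches 10(W), 3(W), all W → L
n=12: reaches L-position 11 → W
n=13: only reaches 12(W), 5(W), all W → L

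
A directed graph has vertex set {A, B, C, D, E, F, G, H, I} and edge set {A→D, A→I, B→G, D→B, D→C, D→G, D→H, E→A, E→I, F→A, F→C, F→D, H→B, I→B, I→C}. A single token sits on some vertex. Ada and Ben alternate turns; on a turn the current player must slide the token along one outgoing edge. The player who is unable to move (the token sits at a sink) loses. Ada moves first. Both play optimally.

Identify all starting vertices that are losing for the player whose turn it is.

Build the W/L table. Terminal = L. A non-terminal position is W if it has a move to some L; otherwise it is L.
Every edge goes from a vertex to one that appears earlier in the order C, G, B, H, I, D, A, E, F, so processing vertices in that order labels each vertex after all of its successors.
C: no outgoing edge → L
G: no outgoing edge → L
B: →G(L), so W
H: →B(W) only, which is W, so L
I: →C(L), so W
D: →H(L), so W
A: →D(W), I(W) — all W, so L
E: →A(L), so W
F: →A(L), so W
The losing starting vertices are exactly the entries labelled L in this table (4 of them).

A, C, G, H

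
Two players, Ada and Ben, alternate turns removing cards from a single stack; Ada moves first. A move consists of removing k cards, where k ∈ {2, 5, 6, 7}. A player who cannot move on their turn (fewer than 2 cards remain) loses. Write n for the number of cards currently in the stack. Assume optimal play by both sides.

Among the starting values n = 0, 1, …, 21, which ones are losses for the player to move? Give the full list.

0, 1, 4, 12, 13, 16

Positions with no move are L. A position that does have a move is losing for the player to move precisely when every available move leads to a winning position for the opponent. Fill in the labels:
n=0: no move → L
n=1: no move → L
n=2: →0(L), so W
n=3: →1(L), so W
n=4: →2(W) only, which is W, so L
n=5: →0(L), so W
n=6: →4(L), so W
n=7: →1(L), so W
n=8: →1(L), so W
n=9: →4(L), so W
n=10: →4(L), so W
n=11: →4(L), so W
n=12: →10(W), 7(W), 6(W), 5(W) — all W, so L
n=13: →11(W), 8(W), 7(W), 6(W) — all W, so L
n=14: →12(L), so W
n=15: →13(L), so W
n=16: →14(W), 11(W), 10(W), 9(W) — all W, so L
n=17: →12(L), so W
n=18: →16(L), so W
n=19: →13(L), so W
n=20: →13(L), so W
n=21: →16(L), so W
Reading off the rows marked L gives the requested list; there are 6 such values of n.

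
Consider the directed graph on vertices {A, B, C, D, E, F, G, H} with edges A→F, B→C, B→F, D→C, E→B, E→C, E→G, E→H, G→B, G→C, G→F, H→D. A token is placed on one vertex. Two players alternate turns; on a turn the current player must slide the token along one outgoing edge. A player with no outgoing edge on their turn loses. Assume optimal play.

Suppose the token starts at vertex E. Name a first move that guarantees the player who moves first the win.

Label each position W (a win for the player to move) or L (a loss). A position with no legal move is L; any other position is W exactly when some move reaches an L, and L when every move reaches a W.
Every edge goes from a vertex to one that appears earlier in the order F, C, B, D, A, G, H, E, so processing vertices in that order labels each vertex after all of its successors.
F: no outgoing edge → L
C: no outgoing edge → L
B: W (go to C, an L position)
D: W (go to C, an L position)
A: W (go to F, an L position)
G: W (go to C, an L position)
H: L (sole option D(W) is W)
E: W (go to H, an L position)
From E, the L positions reachable in one move are: H, C. Any move reaching one of these is winning.

Move to H.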